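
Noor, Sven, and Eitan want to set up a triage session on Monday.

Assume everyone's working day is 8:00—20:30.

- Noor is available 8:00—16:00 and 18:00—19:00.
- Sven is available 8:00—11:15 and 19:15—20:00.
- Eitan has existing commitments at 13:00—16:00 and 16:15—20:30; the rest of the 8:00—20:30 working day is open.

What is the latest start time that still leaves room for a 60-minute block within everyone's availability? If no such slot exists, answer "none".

Eitan free within 08:00–20:30: 08:00–13:00, 16:00–16:15.
Noor ∩ Sven: 08:00–11:15.
Noor ∩ Sven ∩ Eitan: 08:00–11:15.
Windows ≥ 60 min: 08:00–11:15.
Latest start in the last window 08:00–11:15 is 11:15 − 60 min = 10:15.

10:15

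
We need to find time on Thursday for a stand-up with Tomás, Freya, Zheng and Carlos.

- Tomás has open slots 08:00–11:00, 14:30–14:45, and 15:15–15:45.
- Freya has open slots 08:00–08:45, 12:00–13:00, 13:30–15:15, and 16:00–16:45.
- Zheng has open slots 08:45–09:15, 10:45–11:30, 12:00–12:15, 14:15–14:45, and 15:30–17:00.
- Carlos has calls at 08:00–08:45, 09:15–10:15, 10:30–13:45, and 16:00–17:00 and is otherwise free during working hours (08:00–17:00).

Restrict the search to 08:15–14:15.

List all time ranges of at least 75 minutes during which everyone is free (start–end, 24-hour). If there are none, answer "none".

none

Carlos free within 08:00–17:00: 08:45–09:15, 10:15–10:30, 13:45–16:00.
Tomás ∩ Freya: 08:00–08:45, 14:30–14:45.
Tomás ∩ Freya ∩ Zheng: 14:30–14:45.
Tomás ∩ Freya ∩ Zheng ∩ Carlos: 14:30–14:45.
Restricted to 08:15–14:15: (none).
Windows ≥ 75 min: (none).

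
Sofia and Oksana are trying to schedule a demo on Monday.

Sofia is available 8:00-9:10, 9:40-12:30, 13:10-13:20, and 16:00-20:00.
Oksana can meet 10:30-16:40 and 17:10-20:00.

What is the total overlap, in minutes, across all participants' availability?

340 minutes

Sofia ∩ Oksana: 10:30–12:30, 13:10–13:20, 16:00–16:40, 17:10–20:00.
Total common minutes: 120 + 10 + 40 + 170 = 340.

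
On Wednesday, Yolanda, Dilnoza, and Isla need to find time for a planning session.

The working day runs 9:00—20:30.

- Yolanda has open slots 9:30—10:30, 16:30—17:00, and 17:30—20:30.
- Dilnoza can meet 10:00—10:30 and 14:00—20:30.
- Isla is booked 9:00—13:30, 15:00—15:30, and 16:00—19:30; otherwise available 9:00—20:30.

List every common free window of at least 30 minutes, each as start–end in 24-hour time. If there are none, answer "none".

Isla free within 09:00–20:30: 13:30–15:00, 15:30–16:00, 19:30–20:30.
Yolanda ∩ Dilnoza: 10:00–10:30, 16:30–17:00, 17:30–20:30.
Yolanda ∩ Dilnoza ∩ Isla: 19:30–20:30.
Windows ≥ 30 min: 19:30–20:30.

19:30–20:30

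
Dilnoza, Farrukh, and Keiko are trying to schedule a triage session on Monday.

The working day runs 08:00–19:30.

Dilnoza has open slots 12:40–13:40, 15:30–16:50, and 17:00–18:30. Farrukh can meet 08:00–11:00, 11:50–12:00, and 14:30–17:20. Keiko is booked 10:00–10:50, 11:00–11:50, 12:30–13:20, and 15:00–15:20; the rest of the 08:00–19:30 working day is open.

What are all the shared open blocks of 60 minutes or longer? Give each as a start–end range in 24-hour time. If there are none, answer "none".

Keiko free within 08:00–19:30: 08:00–10:00, 10:50–11:00, 11:50–12:30, 13:20–15:00, 15:20–19:30.
Dilnoza ∩ Farrukh: 15:30–16:50, 17:00–17:20.
Dilnoza ∩ Farrukh ∩ Keiko: 15:30–16:50, 17:00–17:20.
Windows ≥ 60 min: 15:30–16:50.

15:30–16:50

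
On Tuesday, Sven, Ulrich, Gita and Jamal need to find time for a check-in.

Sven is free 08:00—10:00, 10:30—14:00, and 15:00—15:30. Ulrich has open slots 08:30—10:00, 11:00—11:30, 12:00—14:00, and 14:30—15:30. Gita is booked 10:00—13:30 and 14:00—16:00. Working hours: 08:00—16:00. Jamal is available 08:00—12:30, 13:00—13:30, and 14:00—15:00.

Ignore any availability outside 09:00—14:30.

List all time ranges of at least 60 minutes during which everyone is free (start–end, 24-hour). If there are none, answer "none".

Gita free within 08:00–16:00: 08:00–10:00, 13:30–14:00.
Sven ∩ Ulrich: 08:30–10:00, 11:00–11:30, 12:00–14:00, 15:00–15:30.
Sven ∩ Ulrich ∩ Gita: 08:30–10:00, 13:30–14:00.
Sven ∩ Ulrich ∩ Gita ∩ Jamal: 08:30–10:00.
Restricted to 09:00–14:30: 09:00–10:00.
Windows ≥ 60 min: 09:00–10:00.

09:00–10:00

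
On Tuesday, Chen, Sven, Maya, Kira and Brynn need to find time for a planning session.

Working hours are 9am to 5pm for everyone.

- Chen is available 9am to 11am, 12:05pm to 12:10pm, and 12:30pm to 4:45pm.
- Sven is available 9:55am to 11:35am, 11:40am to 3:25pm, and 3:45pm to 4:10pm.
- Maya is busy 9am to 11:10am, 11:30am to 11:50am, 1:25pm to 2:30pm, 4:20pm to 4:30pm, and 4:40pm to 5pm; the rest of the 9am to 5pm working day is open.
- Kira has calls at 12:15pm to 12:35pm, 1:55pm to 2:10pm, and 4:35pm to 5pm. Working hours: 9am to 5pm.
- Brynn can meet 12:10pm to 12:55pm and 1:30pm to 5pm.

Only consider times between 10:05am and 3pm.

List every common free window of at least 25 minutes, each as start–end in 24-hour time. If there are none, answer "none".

14:30–15:00

Maya free within 09:00–17:00: 11:10–11:30, 11:50–13:25, 14:30–16:20, 16:30–16:40.
Kira free within 09:00–17:00: 09:00–12:15, 12:35–13:55, 14:10–16:35.
Chen ∩ Sven: 09:55–11:00, 12:05–12:10, 12:30–15:25, 15:45–16:10.
Chen ∩ Sven ∩ Maya: 12:05–12:10, 12:30–13:25, 14:30–15:25, 15:45–16:10.
Chen ∩ Sven ∩ Maya ∩ Kira: 12:05–12:10, 12:35–13:25, 14:30–15:25, 15:45–16:10.
Chen ∩ Sven ∩ Maya ∩ Kira ∩ Brynn: 12:35–12:55, 14:30–15:25, 15:45–16:10.
Restricted to 10:05–15:00: 12:35–12:55, 14:30–15:00.
Windows ≥ 25 min: 14:30–15:00.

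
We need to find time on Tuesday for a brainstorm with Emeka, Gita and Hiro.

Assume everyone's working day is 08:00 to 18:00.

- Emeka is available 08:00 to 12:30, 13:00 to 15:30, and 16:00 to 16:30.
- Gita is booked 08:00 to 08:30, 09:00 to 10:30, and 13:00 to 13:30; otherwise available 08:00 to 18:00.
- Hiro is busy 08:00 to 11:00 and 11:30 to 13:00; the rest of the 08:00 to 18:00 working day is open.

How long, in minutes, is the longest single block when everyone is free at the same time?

Gita free within 08:00–18:00: 08:30–09:00, 10:30–13:00, 13:30–18:00.
Hiro free within 08:00–18:00: 11:00–11:30, 13:00–18:00.
Emeka ∩ Gita: 08:30–09:00, 10:30–12:30, 13:30–15:30, 16:00–16:30.
Emeka ∩ Gita ∩ Hiro: 11:00–11:30, 13:30–15:30, 16:00–16:30.
Common window lengths: 30, 120, 30 min; longest is 120.

120 minutes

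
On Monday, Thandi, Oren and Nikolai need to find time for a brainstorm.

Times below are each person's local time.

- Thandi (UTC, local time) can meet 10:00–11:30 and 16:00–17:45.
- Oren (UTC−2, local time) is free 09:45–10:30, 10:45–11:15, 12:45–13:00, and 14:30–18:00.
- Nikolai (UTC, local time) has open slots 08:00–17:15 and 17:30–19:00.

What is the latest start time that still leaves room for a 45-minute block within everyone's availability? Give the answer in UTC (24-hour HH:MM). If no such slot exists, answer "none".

16:30

Thandi → UTC: 10:00–11:30, 16:00–17:45.
Oren → UTC: 11:45–12:30, 12:45–13:15, 14:45–15:00, 16:30–20:00.
Nikolai → UTC: 08:00–17:15, 17:30–19:00.
Thandi ∩ Oren: 16:30–17:45.
Thandi ∩ Oren ∩ Nikolai: 16:30–17:15, 17:30–17:45.
Windows ≥ 45 min: 16:30–17:15.
Latest start in the last window 16:30–17:15 is 17:15 − 45 min = 16:30.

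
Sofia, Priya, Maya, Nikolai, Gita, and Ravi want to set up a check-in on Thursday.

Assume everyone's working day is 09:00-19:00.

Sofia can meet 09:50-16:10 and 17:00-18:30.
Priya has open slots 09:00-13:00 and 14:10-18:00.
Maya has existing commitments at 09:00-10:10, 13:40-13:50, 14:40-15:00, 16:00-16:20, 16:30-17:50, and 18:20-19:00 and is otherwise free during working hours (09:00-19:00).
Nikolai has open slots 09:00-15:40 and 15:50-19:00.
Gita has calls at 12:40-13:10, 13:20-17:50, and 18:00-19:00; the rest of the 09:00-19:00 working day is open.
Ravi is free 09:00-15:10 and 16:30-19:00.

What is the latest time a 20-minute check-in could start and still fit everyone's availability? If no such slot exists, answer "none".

Maya free within 09:00–19:00: 10:10–13:40, 13:50–14:40, 15:00–16:00, 16:20–16:30, 17:50–18:20.
Gita free within 09:00–19:00: 09:00–12:40, 13:10–13:20, 17:50–18:00.
Sofia ∩ Priya: 09:50–13:00, 14:10–16:10, 17:00–18:00.
Sofia ∩ Priya ∩ Maya: 10:10–13:00, 14:10–14:40, 15:00–16:00, 17:50–18:00.
Sofia ∩ Priya ∩ Maya ∩ Nikolai: 10:10–13:00, 14:10–14:40, 15:00–15:40, 15:50–16:00, 17:50–18:00.
Sofia ∩ Priya ∩ Maya ∩ Nikolai ∩ Gita: 10:10–12:40, 17:50–18:00.
Sofia ∩ Priya ∩ Maya ∩ Nikolai ∩ Gita ∩ Ravi: 10:10–12:40, 17:50–18:00.
Windows ≥ 20 min: 10:10–12:40.
Latest start in the last window 10:10–12:40 is 12:40 − 20 min = 12:20.

12:20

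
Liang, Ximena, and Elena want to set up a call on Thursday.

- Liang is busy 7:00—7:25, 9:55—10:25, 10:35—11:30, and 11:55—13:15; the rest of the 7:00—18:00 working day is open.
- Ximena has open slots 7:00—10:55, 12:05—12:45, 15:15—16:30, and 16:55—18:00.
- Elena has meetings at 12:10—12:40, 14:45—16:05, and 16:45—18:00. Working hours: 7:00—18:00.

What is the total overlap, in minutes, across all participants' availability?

Liang free within 07:00–18:00: 07:25–09:55, 10:25–10:35, 11:30–11:55, 13:15–18:00.
Elena free within 07:00–18:00: 07:00–12:10, 12:40–14:45, 16:05–16:45.
Liang ∩ Ximena: 07:25–09:55, 10:25–10:35, 15:15–16:30, 16:55–18:00.
Liang ∩ Ximena ∩ Elena: 07:25–09:55, 10:25–10:35, 16:05–16:30.
Total common minutes: 150 + 10 + 25 = 185.

185 minutes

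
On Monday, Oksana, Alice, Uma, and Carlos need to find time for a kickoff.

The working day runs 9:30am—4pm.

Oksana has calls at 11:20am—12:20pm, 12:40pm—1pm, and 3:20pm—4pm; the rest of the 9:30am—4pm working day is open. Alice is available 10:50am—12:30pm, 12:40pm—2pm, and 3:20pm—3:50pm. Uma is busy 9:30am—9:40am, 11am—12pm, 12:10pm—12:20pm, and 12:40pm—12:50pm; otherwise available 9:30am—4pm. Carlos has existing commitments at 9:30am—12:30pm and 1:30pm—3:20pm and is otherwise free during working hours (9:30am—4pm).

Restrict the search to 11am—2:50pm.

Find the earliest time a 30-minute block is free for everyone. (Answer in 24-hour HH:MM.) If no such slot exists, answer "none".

Oksana free within 09:30–16:00: 09:30–11:20, 12:20–12:40, 13:00–15:20.
Uma free within 09:30–16:00: 09:40–11:00, 12:00–12:10, 12:20–12:40, 12:50–16:00.
Carlos free within 09:30–16:00: 12:30–13:30, 15:20–16:00.
Oksana ∩ Alice: 10:50–11:20, 12:20–12:30, 13:00–14:00.
Oksana ∩ Alice ∩ Uma: 10:50–11:00, 12:20–12:30, 13:00–14:00.
Oksana ∩ Alice ∩ Uma ∩ Carlos: 13:00–13:30.
Restricted to 11:00–14:50: 13:00–13:30.
Windows ≥ 30 min: 13:00–13:30.
Earliest such window starts at 13:00.

13:00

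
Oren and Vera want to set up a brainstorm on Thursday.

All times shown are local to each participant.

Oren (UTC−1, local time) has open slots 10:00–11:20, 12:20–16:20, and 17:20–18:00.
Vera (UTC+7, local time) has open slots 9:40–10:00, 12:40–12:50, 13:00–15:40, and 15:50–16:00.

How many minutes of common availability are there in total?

Oren → UTC: 11:00–12:20, 13:20–17:20, 18:20–19:00.
Vera → UTC: 02:40–03:00, 05:40–05:50, 06:00–08:40, 08:50–09:00.
Oren ∩ Vera: (none).
Total common minutes: 0.

0 minutes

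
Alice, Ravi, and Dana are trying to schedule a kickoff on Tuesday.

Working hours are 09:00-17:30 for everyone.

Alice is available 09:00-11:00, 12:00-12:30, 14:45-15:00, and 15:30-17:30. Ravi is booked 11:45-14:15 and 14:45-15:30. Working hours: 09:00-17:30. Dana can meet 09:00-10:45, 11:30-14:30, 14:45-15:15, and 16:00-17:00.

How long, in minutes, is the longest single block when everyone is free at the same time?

Ravi free within 09:00–17:30: 09:00–11:45, 14:15–14:45, 15:30–17:30.
Alice ∩ Ravi: 09:00–11:00, 15:30–17:30.
Alice ∩ Ravi ∩ Dana: 09:00–10:45, 16:00–17:00.
Common window lengths: 105, 60 min; longest is 105.

105 minutes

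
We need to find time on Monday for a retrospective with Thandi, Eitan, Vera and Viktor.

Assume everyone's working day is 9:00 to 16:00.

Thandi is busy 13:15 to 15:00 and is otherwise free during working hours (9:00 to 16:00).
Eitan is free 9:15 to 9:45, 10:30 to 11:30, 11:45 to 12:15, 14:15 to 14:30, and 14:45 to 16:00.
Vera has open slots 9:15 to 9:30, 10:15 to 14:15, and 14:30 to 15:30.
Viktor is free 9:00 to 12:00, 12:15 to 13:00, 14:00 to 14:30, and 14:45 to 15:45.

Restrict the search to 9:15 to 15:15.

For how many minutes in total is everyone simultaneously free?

Thandi free within 09:00–16:00: 09:00–13:15, 15:00–16:00.
Thandi ∩ Eitan: 09:15–09:45, 10:30–11:30, 11:45–12:15, 15:00–16:00.
Thandi ∩ Eitan ∩ Vera: 09:15–09:30, 10:30–11:30, 11:45–12:15, 15:00–15:30.
Thandi ∩ Eitan ∩ Vera ∩ Viktor: 09:15–09:30, 10:30–11:30, 11:45–12:00, 15:00–15:30.
Restricted to 09:15–15:15: 09:15–09:30, 10:30–11:30, 11:45–12:00, 15:00–15:15.
Total common minutes: 15 + 60 + 15 + 15 = 105.

105 minutes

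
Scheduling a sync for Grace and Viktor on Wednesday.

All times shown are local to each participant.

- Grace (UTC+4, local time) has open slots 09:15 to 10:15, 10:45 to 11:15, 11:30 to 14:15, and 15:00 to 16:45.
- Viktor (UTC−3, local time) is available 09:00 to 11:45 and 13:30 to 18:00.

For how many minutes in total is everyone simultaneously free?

Grace → UTC: 05:15–06:15, 06:45–07:15, 07:30–10:15, 11:00–12:45.
Viktor → UTC: 12:00–14:45, 16:30–21:00.
Grace ∩ Viktor: 12:00–12:45.
Total common minutes: 45.

45 minutes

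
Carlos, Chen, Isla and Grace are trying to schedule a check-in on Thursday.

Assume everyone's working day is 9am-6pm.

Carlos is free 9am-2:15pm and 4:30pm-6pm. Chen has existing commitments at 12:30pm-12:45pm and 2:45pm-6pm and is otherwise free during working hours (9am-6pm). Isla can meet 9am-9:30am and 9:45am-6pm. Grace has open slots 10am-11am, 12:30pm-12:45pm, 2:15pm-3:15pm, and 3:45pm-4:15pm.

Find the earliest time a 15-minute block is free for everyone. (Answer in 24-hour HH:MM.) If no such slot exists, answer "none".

10:00

Chen free within 09:00–18:00: 09:00–12:30, 12:45–14:45.
Carlos ∩ Chen: 09:00–12:30, 12:45–14:15.
Carlos ∩ Chen ∩ Isla: 09:00–09:30, 09:45–12:30, 12:45–14:15.
Carlos ∩ Chen ∩ Isla ∩ Grace: 10:00–11:00.
Windows ≥ 15 min: 10:00–11:00.
Earliest such window starts at 10:00.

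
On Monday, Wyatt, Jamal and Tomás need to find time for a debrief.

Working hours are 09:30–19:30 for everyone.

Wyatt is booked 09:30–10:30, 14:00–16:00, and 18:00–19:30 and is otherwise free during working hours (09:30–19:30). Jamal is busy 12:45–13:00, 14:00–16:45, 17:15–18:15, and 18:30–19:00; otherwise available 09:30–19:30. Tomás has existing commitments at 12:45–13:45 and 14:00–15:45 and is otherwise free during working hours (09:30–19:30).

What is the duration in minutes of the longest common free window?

135 minutes

Wyatt free within 09:30–19:30: 10:30–14:00, 16:00–18:00.
Jamal free within 09:30–19:30: 09:30–12:45, 13:00–14:00, 16:45–17:15, 18:15–18:30, 19:00–19:30.
Tomás free within 09:30–19:30: 09:30–12:45, 13:45–14:00, 15:45–19:30.
Wyatt ∩ Jamal: 10:30–12:45, 13:00–14:00, 16:45–17:15.
Wyatt ∩ Jamal ∩ Tomás: 10:30–12:45, 13:45–14:00, 16:45–17:15.
Common window lengths: 135, 15, 30 min; longest is 135.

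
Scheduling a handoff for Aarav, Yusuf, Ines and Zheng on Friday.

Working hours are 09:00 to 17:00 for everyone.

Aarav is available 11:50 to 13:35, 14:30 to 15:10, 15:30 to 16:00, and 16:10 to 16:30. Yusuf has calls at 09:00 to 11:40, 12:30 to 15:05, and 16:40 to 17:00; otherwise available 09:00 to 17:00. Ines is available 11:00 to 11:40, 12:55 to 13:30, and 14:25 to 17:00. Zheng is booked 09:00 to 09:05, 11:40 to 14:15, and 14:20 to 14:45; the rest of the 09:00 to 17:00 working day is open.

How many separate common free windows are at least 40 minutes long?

0

Yusuf free within 09:00–17:00: 11:40–12:30, 15:05–16:40.
Zheng free within 09:00–17:00: 09:05–11:40, 14:15–14:20, 14:45–17:00.
Aarav ∩ Yusuf: 11:50–12:30, 15:05–15:10, 15:30–16:00, 16:10–16:30.
Aarav ∩ Yusuf ∩ Ines: 15:05–15:10, 15:30–16:00, 16:10–16:30.
Aarav ∩ Yusuf ∩ Ines ∩ Zheng: 15:05–15:10, 15:30–16:00, 16:10–16:30.
Windows ≥ 40 min: (none).
That's 0 windows.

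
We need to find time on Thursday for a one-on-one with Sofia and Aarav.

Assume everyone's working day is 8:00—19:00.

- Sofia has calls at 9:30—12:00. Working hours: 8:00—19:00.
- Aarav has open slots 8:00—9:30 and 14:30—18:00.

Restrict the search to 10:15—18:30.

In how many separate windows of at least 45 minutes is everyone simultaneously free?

1

Sofia free within 08:00–19:00: 08:00–09:30, 12:00–19:00.
Sofia ∩ Aarav: 08:00–09:30, 14:30–18:00.
Restricted to 10:15–18:30: 14:30–18:00.
Windows ≥ 45 min: 14:30–18:00.
That's 1 window.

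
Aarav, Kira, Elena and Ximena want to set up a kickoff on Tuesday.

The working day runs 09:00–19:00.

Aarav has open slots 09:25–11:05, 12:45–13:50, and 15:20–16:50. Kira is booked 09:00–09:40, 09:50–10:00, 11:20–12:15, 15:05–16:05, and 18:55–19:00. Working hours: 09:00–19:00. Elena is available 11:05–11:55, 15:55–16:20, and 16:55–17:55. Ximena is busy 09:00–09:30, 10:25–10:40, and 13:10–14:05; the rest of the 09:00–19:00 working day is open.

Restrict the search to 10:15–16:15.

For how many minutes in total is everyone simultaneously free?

10 minutes

Kira free within 09:00–19:00: 09:40–09:50, 10:00–11:20, 12:15–15:05, 16:05–18:55.
Ximena free within 09:00–19:00: 09:30–10:25, 10:40–13:10, 14:05–19:00.
Aarav ∩ Kira: 09:40–09:50, 10:00–11:05, 12:45–13:50, 16:05–16:50.
Aarav ∩ Kira ∩ Elena: 16:05–16:20.
Aarav ∩ Kira ∩ Elena ∩ Ximena: 16:05–16:20.
Restricted to 10:15–16:15: 16:05–16:15.
Total common minutes: 10.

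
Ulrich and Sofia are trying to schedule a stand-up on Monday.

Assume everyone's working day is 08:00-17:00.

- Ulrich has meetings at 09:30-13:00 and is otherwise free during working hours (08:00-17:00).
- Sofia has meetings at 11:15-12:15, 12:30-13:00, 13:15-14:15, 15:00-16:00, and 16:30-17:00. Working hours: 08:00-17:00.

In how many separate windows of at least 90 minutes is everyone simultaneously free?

1

Ulrich free within 08:00–17:00: 08:00–09:30, 13:00–17:00.
Sofia free within 08:00–17:00: 08:00–11:15, 12:15–12:30, 13:00–13:15, 14:15–15:00, 16:00–16:30.
Ulrich ∩ Sofia: 08:00–09:30, 13:00–13:15, 14:15–15:00, 16:00–16:30.
Windows ≥ 90 min: 08:00–09:30.
That's 1 window.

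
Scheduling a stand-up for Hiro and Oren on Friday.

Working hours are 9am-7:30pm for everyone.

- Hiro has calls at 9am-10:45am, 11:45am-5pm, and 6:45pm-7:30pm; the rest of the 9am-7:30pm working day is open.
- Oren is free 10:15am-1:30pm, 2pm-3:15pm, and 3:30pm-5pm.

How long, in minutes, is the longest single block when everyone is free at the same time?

60 minutes

Hiro free within 09:00–19:30: 10:45–11:45, 17:00–18:45.
Hiro ∩ Oren: 10:45–11:45.
Single common window of 60 minutes.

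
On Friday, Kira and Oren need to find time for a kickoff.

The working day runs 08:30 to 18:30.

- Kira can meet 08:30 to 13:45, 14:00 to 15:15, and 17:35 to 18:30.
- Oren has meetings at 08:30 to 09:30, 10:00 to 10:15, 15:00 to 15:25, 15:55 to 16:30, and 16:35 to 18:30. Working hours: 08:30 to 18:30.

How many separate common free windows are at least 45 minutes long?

2

Oren free within 08:30–18:30: 09:30–10:00, 10:15–15:00, 15:25–15:55, 16:30–16:35.
Kira ∩ Oren: 09:30–10:00, 10:15–13:45, 14:00–15:00.
Windows ≥ 45 min: 10:15–13:45, 14:00–15:00.
That's 2 windows.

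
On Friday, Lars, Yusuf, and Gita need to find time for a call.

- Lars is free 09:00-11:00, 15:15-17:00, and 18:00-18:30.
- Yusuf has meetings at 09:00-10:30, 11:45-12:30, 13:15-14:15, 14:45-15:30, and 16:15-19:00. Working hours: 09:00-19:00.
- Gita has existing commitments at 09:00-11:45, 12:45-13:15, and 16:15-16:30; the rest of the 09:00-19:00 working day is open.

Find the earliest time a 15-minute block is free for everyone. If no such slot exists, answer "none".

15:30

Yusuf free within 09:00–19:00: 10:30–11:45, 12:30–13:15, 14:15–14:45, 15:30–16:15.
Gita free within 09:00–19:00: 11:45–12:45, 13:15–16:15, 16:30–19:00.
Lars ∩ Yusuf: 10:30–11:00, 15:30–16:15.
Lars ∩ Yusuf ∩ Gita: 15:30–16:15.
Windows ≥ 15 min: 15:30–16:15.
Earliest such window starts at 15:30.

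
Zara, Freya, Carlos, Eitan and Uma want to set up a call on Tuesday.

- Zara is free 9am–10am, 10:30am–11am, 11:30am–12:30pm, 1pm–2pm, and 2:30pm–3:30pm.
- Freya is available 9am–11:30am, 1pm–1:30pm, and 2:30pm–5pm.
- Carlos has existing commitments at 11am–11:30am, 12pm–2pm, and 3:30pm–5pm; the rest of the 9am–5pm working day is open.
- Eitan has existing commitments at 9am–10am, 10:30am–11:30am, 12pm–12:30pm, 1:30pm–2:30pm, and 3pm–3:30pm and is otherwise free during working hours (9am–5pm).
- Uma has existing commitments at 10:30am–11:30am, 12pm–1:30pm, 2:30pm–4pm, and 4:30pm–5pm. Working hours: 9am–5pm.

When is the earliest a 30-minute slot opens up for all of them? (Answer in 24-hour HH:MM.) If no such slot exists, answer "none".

none

Carlos free within 09:00–17:00: 09:00–11:00, 11:30–12:00, 14:00–15:30.
Eitan free within 09:00–17:00: 10:00–10:30, 11:30–12:00, 12:30–13:30, 14:30–15:00, 15:30–17:00.
Uma free within 09:00–17:00: 09:00–10:30, 11:30–12:00, 13:30–14:30, 16:00–16:30.
Zara ∩ Freya: 09:00–10:00, 10:30–11:00, 13:00–13:30, 14:30–15:30.
Zara ∩ Freya ∩ Carlos: 09:00–10:00, 10:30–11:00, 14:30–15:30.
Zara ∩ Freya ∩ Carlos ∩ Eitan: 14:30–15:00.
Zara ∩ Freya ∩ Carlos ∩ Eitan ∩ Uma: (none).
Windows ≥ 30 min: (none).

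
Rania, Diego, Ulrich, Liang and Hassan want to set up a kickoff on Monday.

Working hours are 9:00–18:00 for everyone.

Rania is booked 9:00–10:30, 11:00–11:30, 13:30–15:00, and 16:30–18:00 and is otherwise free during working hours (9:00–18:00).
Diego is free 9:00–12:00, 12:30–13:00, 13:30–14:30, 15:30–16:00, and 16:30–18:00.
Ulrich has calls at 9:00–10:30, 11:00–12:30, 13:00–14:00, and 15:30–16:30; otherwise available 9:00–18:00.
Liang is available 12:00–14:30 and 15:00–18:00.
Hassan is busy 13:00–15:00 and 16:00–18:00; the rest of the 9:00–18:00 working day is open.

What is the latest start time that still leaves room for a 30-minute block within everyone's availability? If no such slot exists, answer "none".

Rania free within 09:00–18:00: 10:30–11:00, 11:30–13:30, 15:00–16:30.
Ulrich free within 09:00–18:00: 10:30–11:00, 12:30–13:00, 14:00–15:30, 16:30–18:00.
Hassan free within 09:00–18:00: 09:00–13:00, 15:00–16:00.
Rania ∩ Diego: 10:30–11:00, 11:30–12:00, 12:30–13:00, 15:30–16:00.
Rania ∩ Diego ∩ Ulrich: 10:30–11:00, 12:30–13:00.
Rania ∩ Diego ∩ Ulrich ∩ Liang: 12:30–13:00.
Rania ∩ Diego ∩ Ulrich ∩ Liang ∩ Hassan: 12:30–13:00.
Windows ≥ 30 min: 12:30–13:00.
Latest start in the last window 12:30–13:00 is 13:00 − 30 min = 12:30.

12:30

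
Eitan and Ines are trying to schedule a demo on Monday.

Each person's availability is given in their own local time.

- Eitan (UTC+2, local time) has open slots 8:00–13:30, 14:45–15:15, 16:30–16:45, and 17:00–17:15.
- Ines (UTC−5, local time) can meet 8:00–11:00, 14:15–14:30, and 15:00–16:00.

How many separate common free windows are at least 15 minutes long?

3

Eitan → UTC: 06:00–11:30, 12:45–13:15, 14:30–14:45, 15:00–15:15.
Ines → UTC: 13:00–16:00, 19:15–19:30, 20:00–21:00.
Eitan ∩ Ines: 13:00–13:15, 14:30–14:45, 15:00–15:15.
Windows ≥ 15 min: 13:00–13:15, 14:30–14:45, 15:00–15:15.
That's 3 windows.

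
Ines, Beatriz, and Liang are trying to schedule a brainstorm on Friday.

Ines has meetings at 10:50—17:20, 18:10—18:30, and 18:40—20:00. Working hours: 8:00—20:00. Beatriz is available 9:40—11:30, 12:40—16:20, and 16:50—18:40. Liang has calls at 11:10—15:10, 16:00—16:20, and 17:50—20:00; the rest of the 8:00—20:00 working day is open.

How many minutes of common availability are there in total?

100 minutes

Ines free within 08:00–20:00: 08:00–10:50, 17:20–18:10, 18:30–18:40.
Liang free within 08:00–20:00: 08:00–11:10, 15:10–16:00, 16:20–17:50.
Ines ∩ Beatriz: 09:40–10:50, 17:20–18:10, 18:30–18:40.
Ines ∩ Beatriz ∩ Liang: 09:40–10:50, 17:20–17:50.
Total common minutes: 70 + 30 = 100.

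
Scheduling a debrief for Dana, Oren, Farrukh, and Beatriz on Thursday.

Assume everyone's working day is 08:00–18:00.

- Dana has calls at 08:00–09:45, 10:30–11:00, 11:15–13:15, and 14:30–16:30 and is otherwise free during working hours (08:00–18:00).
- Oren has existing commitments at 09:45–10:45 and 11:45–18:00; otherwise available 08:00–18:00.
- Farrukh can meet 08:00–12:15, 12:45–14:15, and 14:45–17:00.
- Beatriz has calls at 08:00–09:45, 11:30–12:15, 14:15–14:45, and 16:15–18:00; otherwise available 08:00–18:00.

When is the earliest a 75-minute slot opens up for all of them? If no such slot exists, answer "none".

Dana free within 08:00–18:00: 09:45–10:30, 11:00–11:15, 13:15–14:30, 16:30–18:00.
Oren free within 08:00–18:00: 08:00–09:45, 10:45–11:45.
Beatriz free within 08:00–18:00: 09:45–11:30, 12:15–14:15, 14:45–16:15.
Dana ∩ Oren: 11:00–11:15.
Dana ∩ Oren ∩ Farrukh: 11:00–11:15.
Dana ∩ Oren ∩ Farrukh ∩ Beatriz: 11:00–11:15.
Windows ≥ 75 min: (none).

none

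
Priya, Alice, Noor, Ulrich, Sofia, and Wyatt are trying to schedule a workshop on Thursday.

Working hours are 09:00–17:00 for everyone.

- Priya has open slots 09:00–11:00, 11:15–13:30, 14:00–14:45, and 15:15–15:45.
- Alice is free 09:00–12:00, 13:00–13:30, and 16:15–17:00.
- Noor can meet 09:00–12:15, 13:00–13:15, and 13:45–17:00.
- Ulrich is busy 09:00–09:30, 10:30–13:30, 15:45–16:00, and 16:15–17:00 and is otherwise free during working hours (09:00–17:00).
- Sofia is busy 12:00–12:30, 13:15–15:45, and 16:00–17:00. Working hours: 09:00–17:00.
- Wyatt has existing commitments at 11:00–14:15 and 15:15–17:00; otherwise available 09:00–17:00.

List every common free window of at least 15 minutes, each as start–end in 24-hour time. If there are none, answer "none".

09:30–10:30

Ulrich free within 09:00–17:00: 09:30–10:30, 13:30–15:45, 16:00–16:15.
Sofia free within 09:00–17:00: 09:00–12:00, 12:30–13:15, 15:45–16:00.
Wyatt free within 09:00–17:00: 09:00–11:00, 14:15–15:15.
Priya ∩ Alice: 09:00–11:00, 11:15–12:00, 13:00–13:30.
Priya ∩ Alice ∩ Noor: 09:00–11:00, 11:15–12:00, 13:00–13:15.
Priya ∩ Alice ∩ Noor ∩ Ulrich: 09:30–10:30.
Priya ∩ Alice ∩ Noor ∩ Ulrich ∩ Sofia: 09:30–10:30.
Priya ∩ Alice ∩ Noor ∩ Ulrich ∩ Sofia ∩ Wyatt: 09:30–10:30.
Windows ≥ 15 min: 09:30–10:30.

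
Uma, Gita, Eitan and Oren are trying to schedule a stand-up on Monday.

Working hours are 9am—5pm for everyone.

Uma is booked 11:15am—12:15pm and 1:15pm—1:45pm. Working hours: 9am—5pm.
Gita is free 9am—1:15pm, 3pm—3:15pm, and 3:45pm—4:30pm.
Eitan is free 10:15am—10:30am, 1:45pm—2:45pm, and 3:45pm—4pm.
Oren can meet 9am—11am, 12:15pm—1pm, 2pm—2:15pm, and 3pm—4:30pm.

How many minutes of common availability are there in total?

30 minutes

Uma free within 09:00–17:00: 09:00–11:15, 12:15–13:15, 13:45–17:00.
Uma ∩ Gita: 09:00–11:15, 12:15–13:15, 15:00–15:15, 15:45–16:30.
Uma ∩ Gita ∩ Eitan: 10:15–10:30, 15:45–16:00.
Uma ∩ Gita ∩ Eitan ∩ Oren: 10:15–10:30, 15:45–16:00.
Total common minutes: 15 + 15 = 30.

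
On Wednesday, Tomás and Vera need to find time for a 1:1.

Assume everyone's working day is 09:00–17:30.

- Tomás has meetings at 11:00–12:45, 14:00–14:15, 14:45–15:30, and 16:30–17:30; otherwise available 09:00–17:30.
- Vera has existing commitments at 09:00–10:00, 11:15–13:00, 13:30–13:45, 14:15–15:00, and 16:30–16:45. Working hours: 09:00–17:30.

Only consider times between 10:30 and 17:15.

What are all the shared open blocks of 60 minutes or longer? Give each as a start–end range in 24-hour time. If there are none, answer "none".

15:30–16:30

Tomás free within 09:00–17:30: 09:00–11:00, 12:45–14:00, 14:15–14:45, 15:30–16:30.
Vera free within 09:00–17:30: 10:00–11:15, 13:00–13:30, 13:45–14:15, 15:00–16:30, 16:45–17:30.
Tomás ∩ Vera: 10:00–11:00, 13:00–13:30, 13:45–14:00, 15:30–16:30.
Restricted to 10:30–17:15: 10:30–11:00, 13:00–13:30, 13:45–14:00, 15:30–16:30.
Windows ≥ 60 min: 15:30–16:30.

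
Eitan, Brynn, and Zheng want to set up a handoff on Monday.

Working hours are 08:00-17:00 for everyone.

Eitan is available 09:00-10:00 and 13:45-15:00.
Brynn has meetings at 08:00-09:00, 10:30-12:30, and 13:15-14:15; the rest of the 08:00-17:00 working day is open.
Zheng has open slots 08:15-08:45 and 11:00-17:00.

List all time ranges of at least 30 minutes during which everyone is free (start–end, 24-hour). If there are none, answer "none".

14:15–15:00

Brynn free within 08:00–17:00: 09:00–10:30, 12:30–13:15, 14:15–17:00.
Eitan ∩ Brynn: 09:00–10:00, 14:15–15:00.
Eitan ∩ Brynn ∩ Zheng: 14:15–15:00.
Windows ≥ 30 min: 14:15–15:00.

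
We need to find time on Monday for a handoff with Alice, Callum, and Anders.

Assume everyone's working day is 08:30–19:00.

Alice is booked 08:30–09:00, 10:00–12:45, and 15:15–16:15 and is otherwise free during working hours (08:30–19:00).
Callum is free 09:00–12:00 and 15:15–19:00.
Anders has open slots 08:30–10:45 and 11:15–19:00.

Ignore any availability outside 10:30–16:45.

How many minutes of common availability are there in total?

30 minutes

Alice free within 08:30–19:00: 09:00–10:00, 12:45–15:15, 16:15–19:00.
Alice ∩ Callum: 09:00–10:00, 16:15–19:00.
Alice ∩ Callum ∩ Anders: 09:00–10:00, 16:15–19:00.
Restricted to 10:30–16:45: 16:15–16:45.
Total common minutes: 30.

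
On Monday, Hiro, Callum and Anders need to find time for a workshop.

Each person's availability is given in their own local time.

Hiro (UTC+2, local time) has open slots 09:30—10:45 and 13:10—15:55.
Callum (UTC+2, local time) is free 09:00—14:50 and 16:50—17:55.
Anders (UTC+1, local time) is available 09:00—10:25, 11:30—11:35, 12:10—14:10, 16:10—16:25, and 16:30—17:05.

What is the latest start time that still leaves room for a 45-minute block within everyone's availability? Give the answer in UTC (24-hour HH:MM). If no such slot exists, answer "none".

Hiro → UTC: 07:30–08:45, 11:10–13:55.
Callum → UTC: 07:00–12:50, 14:50–15:55.
Anders → UTC: 08:00–09:25, 10:30–10:35, 11:10–13:10, 15:10–15:25, 15:30–16:05.
Hiro ∩ Callum: 07:30–08:45, 11:10–12:50.
Hiro ∩ Callum ∩ Anders: 08:00–08:45, 11:10–12:50.
Windows ≥ 45 min: 08:00–08:45, 11:10–12:50.
Latest start in the last window 11:10–12:50 is 12:50 − 45 min = 12:05.

12:05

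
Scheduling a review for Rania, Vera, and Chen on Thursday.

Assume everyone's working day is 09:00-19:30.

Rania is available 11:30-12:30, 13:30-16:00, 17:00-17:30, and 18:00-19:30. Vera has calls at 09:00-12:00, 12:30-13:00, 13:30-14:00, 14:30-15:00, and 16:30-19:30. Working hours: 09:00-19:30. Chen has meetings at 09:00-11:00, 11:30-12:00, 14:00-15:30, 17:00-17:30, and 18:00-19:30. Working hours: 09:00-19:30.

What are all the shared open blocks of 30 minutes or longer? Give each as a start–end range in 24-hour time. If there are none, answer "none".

12:00–12:30, 15:30–16:00

Vera free within 09:00–19:30: 12:00–12:30, 13:00–13:30, 14:00–14:30, 15:00–16:30.
Chen free within 09:00–19:30: 11:00–11:30, 12:00–14:00, 15:30–17:00, 17:30–18:00.
Rania ∩ Vera: 12:00–12:30, 14:00–14:30, 15:00–16:00.
Rania ∩ Vera ∩ Chen: 12:00–12:30, 15:30–16:00.
Windows ≥ 30 min: 12:00–12:30, 15:30–16:00.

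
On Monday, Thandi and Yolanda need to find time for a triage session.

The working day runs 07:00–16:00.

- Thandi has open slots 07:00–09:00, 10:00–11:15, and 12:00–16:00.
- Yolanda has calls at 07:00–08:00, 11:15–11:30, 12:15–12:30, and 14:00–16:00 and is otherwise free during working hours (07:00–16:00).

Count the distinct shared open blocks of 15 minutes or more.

4

Yolanda free within 07:00–16:00: 08:00–11:15, 11:30–12:15, 12:30–14:00.
Thandi ∩ Yolanda: 08:00–09:00, 10:00–11:15, 12:00–12:15, 12:30–14:00.
Windows ≥ 15 min: 08:00–09:00, 10:00–11:15, 12:00–12:15, 12:30–14:00.
That's 4 windows.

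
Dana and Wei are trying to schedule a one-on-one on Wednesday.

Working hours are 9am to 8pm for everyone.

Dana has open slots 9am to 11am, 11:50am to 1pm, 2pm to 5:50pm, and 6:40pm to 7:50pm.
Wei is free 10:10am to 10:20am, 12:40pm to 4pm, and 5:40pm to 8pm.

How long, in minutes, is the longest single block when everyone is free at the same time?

Dana ∩ Wei: 10:10–10:20, 12:40–13:00, 14:00–16:00, 17:40–17:50, 18:40–19:50.
Common window lengths: 10, 20, 120, 10, 70 min; longest is 120.

120 minutes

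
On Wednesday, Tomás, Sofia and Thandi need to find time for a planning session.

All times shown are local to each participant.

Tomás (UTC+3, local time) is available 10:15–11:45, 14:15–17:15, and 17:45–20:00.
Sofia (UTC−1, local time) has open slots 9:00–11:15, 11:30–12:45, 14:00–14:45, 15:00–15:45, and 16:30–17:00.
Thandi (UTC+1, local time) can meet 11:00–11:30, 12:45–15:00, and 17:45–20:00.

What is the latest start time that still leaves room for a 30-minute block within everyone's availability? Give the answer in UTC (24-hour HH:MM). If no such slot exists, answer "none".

Tomás → UTC: 07:15–08:45, 11:15–14:15, 14:45–17:00.
Sofia → UTC: 10:00–12:15, 12:30–13:45, 15:00–15:45, 16:00–16:45, 17:30–18:00.
Thandi → UTC: 10:00–10:30, 11:45–14:00, 16:45–19:00.
Tomás ∩ Sofia: 11:15–12:15, 12:30–13:45, 15:00–15:45, 16:00–16:45.
Tomás ∩ Sofia ∩ Thandi: 11:45–12:15, 12:30–13:45.
Windows ≥ 30 min: 11:45–12:15, 12:30–13:45.
Latest start in the last window 12:30–13:45 is 13:45 − 30 min = 13:15.

13:15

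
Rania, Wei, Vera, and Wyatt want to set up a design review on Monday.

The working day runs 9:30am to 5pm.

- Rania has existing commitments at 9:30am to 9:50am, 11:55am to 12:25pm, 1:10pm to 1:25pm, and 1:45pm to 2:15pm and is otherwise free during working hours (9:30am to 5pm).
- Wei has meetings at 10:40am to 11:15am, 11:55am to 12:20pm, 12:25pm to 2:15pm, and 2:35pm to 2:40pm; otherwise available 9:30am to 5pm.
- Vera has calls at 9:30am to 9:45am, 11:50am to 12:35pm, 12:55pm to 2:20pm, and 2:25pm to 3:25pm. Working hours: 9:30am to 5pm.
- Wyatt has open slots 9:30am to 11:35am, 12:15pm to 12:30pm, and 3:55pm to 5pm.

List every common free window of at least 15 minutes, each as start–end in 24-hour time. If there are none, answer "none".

Rania free within 09:30–17:00: 09:50–11:55, 12:25–13:10, 13:25–13:45, 14:15–17:00.
Wei free within 09:30–17:00: 09:30–10:40, 11:15–11:55, 12:20–12:25, 14:15–14:35, 14:40–17:00.
Vera free within 09:30–17:00: 09:45–11:50, 12:35–12:55, 14:20–14:25, 15:25–17:00.
Rania ∩ Wei: 09:50–10:40, 11:15–11:55, 14:15–14:35, 14:40–17:00.
Rania ∩ Wei ∩ Vera: 09:50–10:40, 11:15–11:50, 14:20–14:25, 15:25–17:00.
Rania ∩ Wei ∩ Vera ∩ Wyatt: 09:50–10:40, 11:15–11:35, 15:55–17:00.
Windows ≥ 15 min: 09:50–10:40, 11:15–11:35, 15:55–17:00.

09:50–10:40, 11:15–11:35, 15:55–17:00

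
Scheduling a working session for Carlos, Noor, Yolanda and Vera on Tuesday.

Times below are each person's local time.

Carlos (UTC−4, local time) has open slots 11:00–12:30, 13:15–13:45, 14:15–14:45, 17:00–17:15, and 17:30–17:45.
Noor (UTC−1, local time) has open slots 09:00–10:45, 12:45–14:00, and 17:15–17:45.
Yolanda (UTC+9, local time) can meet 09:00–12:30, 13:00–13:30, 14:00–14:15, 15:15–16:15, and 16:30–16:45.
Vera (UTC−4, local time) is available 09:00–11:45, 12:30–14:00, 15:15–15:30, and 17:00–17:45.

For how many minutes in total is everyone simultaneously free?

Carlos → UTC: 15:00–16:30, 17:15–17:45, 18:15–18:45, 21:00–21:15, 21:30–21:45.
Noor → UTC: 10:00–11:45, 13:45–15:00, 18:15–18:45.
Yolanda → UTC: 00:00–03:30, 04:00–04:30, 05:00–05:15, 06:15–07:15, 07:30–07:45.
Vera → UTC: 13:00–15:45, 16:30–18:00, 19:15–19:30, 21:00–21:45.
Carlos ∩ Noor: 18:15–18:45.
Carlos ∩ Noor ∩ Yolanda: (none).
Carlos ∩ Noor ∩ Yolanda ∩ Vera: (none).
Total common minutes: 0.

0 minutes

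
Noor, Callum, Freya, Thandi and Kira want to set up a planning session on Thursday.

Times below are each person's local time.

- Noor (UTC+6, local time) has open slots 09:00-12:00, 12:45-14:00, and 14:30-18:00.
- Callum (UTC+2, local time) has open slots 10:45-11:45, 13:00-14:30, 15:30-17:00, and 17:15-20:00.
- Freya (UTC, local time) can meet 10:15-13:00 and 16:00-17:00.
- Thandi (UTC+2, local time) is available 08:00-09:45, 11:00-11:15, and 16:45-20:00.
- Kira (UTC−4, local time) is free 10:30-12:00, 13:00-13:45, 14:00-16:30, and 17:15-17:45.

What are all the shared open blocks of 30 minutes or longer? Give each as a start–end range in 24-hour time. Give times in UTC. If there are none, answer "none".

Noor → UTC: 03:00–06:00, 06:45–08:00, 08:30–12:00.
Callum → UTC: 08:45–09:45, 11:00–12:30, 13:30–15:00, 15:15–18:00.
Freya → UTC: 10:15–13:00, 16:00–17:00.
Thandi → UTC: 06:00–07:45, 09:00–09:15, 14:45–18:00.
Kira → UTC: 14:30–16:00, 17:00–17:45, 18:00–20:30, 21:15–21:45.
Noor ∩ Callum: 08:45–09:45, 11:00–12:00.
Noor ∩ Callum ∩ Freya: 11:00–12:00.
Noor ∩ Callum ∩ Freya ∩ Thandi: (none).
Noor ∩ Callum ∩ Freya ∩ Thandi ∩ Kira: (none).
Windows ≥ 30 min: (none).

none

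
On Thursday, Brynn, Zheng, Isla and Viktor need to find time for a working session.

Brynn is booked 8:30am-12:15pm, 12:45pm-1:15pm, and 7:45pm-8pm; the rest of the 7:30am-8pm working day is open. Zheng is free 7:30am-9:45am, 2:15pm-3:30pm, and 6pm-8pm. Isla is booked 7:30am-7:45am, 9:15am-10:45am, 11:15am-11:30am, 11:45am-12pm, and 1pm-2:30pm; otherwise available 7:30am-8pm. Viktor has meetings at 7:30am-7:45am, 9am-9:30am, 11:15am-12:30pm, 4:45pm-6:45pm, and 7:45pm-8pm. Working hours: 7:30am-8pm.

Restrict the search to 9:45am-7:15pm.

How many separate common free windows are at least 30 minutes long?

2

Brynn free within 07:30–20:00: 07:30–08:30, 12:15–12:45, 13:15–19:45.
Isla free within 07:30–20:00: 07:45–09:15, 10:45–11:15, 11:30–11:45, 12:00–13:00, 14:30–20:00.
Viktor free within 07:30–20:00: 07:45–09:00, 09:30–11:15, 12:30–16:45, 18:45–19:45.
Brynn ∩ Zheng: 07:30–08:30, 14:15–15:30, 18:00–19:45.
Brynn ∩ Zheng ∩ Isla: 07:45–08:30, 14:30–15:30, 18:00–19:45.
Brynn ∩ Zheng ∩ Isla ∩ Viktor: 07:45–08:30, 14:30–15:30, 18:45–19:45.
Restricted to 09:45–19:15: 14:30–15:30, 18:45–19:15.
Windows ≥ 30 min: 14:30–15:30, 18:45–19:15.
That's 2 windows.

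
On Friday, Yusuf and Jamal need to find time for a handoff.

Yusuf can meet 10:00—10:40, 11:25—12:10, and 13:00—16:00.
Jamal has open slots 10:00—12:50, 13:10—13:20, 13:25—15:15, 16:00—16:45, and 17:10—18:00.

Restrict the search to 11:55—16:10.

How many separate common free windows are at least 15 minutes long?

2

Yusuf ∩ Jamal: 10:00–10:40, 11:25–12:10, 13:10–13:20, 13:25–15:15.
Restricted to 11:55–16:10: 11:55–12:10, 13:10–13:20, 13:25–15:15.
Windows ≥ 15 min: 11:55–12:10, 13:25–15:15.
That's 2 windows.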